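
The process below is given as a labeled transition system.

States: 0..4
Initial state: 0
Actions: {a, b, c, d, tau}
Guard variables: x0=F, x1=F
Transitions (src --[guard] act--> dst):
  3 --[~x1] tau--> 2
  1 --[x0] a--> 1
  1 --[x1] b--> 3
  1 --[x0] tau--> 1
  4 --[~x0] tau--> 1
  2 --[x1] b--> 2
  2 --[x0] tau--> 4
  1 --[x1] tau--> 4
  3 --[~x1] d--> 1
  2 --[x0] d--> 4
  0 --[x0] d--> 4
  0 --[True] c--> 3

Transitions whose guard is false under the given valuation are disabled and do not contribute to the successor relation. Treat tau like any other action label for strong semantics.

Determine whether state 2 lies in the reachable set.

Answer: REACHABLE

Working:
After dropping false guards: 4 live edges.
Layer 0: {0}
Layer 1: {3}  now seen {0,3}
Layer 2: {1,2}  now seen {0,1,2,3}
Reachable = {0,1,2,3}
Path to 2: c·tau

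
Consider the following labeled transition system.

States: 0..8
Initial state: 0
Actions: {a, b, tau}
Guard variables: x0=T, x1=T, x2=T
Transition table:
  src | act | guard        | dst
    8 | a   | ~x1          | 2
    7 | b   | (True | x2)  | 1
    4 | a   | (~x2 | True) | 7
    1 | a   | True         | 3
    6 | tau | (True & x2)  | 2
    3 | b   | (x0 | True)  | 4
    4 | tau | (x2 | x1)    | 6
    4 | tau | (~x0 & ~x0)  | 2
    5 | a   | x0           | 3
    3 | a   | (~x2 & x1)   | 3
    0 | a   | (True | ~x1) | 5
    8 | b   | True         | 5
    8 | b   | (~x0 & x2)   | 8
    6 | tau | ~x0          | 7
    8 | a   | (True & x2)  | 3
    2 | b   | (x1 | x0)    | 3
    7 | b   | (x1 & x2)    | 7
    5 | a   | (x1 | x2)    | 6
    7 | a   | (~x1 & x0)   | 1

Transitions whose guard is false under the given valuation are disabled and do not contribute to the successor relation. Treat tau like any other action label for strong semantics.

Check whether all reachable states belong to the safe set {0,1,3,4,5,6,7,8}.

Answer: INVARIANT VIOLATED at state 2

Trace:
Safe = {0,1,3,4,5,6,7,8}
Reachable = {0,1,2,3,4,5,6,7}
  0: ✓
  1: ✓
  2: ✗ unsafe
  3: ✓
  4: ✓
  5: ✓
  6: ✓
  7: ✓
reach 2 via a·a·tau — violates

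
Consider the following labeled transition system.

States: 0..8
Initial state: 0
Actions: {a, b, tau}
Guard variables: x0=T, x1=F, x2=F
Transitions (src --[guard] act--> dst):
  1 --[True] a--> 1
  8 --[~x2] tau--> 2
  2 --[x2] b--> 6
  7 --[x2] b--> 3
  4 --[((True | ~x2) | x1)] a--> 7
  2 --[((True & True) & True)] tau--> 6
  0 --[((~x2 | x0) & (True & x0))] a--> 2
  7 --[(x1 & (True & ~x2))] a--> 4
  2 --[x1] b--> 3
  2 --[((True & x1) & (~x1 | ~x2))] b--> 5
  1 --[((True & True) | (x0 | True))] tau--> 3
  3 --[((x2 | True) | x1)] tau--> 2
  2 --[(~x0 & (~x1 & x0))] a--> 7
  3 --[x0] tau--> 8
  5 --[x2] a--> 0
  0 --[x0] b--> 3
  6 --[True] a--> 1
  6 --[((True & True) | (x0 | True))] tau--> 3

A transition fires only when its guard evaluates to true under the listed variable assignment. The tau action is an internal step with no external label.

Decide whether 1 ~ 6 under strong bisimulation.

Compute ~ classes (split until stable):
  P[0] = {{0,1,2,3,4,5,6,7,8}}
  P[1] = {{0},{1,6},{2,3,8},{4},{5,7}}
  P[2] = {{0},{1,6},{2},{3,8},{4},{5,7}}
  P[3] = {{0},{1,6},{2},{3},{4},{5,7},{8}}
7 equivalence class(es) (converged in 4)
class of 1: {1,6}; class of 6: {1,6}

Answer: BISIMILAR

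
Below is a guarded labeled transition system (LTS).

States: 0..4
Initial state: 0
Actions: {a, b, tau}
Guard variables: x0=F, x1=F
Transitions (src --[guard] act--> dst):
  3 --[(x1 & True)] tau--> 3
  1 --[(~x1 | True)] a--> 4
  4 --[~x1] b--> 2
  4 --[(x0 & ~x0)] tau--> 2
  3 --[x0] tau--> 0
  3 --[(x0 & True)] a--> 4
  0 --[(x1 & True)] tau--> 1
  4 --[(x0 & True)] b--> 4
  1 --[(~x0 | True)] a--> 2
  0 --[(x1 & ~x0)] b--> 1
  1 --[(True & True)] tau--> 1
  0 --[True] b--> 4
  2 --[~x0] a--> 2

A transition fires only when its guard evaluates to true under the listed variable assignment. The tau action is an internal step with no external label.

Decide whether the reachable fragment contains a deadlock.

Answer: DEADLOCK-FREE

Trace:
Reach set: {0,2,4}
  0: b→4  [1 out]
  2: a→2  [1 out]
  4: b→2  [1 out]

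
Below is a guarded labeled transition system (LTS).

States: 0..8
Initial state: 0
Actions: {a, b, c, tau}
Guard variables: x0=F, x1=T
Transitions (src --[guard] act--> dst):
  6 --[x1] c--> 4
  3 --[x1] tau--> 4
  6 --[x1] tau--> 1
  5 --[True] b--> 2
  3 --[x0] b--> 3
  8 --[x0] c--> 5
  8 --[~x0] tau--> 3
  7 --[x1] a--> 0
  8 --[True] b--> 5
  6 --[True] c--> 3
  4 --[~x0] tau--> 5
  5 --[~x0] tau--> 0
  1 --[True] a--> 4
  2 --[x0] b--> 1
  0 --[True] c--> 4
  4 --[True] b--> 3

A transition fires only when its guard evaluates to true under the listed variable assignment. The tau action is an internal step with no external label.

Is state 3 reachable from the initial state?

Guard filter leaves 13 enabled edge(s).
depth 0: {0}
depth 1: {4}  total {0,4}
depth 2: {3,5}  total {0,3,4,5}
depth 3: {2}  total {0,2,3,4,5}
R = {0,2,3,4,5}
witness 3: c·b

Answer: REACHABLE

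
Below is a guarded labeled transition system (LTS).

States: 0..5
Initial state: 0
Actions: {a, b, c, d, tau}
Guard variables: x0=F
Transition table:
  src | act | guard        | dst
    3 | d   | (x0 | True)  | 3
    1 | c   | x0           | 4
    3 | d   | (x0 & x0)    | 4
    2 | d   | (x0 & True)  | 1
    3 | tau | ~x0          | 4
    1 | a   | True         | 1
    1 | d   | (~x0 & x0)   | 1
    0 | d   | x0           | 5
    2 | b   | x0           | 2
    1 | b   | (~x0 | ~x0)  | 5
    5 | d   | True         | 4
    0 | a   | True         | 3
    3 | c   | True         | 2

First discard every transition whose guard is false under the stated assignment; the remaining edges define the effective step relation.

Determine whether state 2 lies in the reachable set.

Answer: REACHABLE

Trace:
7 transition(s) survive guard evaluation.
L0 = {0}
L1 = {3}  now seen {0,3}
L2 = {2,4}  now seen {0,2,3,4}
Reach set: {0,2,3,4}
witness 2: a·c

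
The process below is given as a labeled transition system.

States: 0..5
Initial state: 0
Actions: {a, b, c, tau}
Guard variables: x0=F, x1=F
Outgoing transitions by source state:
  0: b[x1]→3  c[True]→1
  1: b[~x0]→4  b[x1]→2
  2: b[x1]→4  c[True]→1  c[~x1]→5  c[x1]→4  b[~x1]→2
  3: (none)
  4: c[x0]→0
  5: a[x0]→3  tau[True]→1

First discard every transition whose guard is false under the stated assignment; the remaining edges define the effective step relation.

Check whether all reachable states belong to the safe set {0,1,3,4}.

Inv-set: {0,1,3,4}
Reachable = {0,1,4}
  0: ok
  1: ok
  4: ok

Answer: INVARIANT HOLDS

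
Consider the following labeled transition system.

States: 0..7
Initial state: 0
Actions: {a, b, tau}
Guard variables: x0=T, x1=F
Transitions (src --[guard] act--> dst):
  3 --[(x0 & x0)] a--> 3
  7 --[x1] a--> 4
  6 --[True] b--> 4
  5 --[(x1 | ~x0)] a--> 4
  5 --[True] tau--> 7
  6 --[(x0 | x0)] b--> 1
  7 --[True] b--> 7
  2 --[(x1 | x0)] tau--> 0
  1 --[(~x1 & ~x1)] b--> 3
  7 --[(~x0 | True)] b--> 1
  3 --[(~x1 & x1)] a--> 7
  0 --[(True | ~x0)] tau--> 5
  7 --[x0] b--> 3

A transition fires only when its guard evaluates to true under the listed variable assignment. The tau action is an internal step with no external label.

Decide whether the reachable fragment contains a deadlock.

Answer: DEADLOCK-FREE

Trace:
R = {0,1,3,5,7}
  0: tau→5  [1 exit(s)]
  1: b→3  [1 exit(s)]
  3: a→3  [1 exit(s)]
  5: tau→7  [1 exit(s)]
  7: b→1  b→3  b→7  [3 exit(s)]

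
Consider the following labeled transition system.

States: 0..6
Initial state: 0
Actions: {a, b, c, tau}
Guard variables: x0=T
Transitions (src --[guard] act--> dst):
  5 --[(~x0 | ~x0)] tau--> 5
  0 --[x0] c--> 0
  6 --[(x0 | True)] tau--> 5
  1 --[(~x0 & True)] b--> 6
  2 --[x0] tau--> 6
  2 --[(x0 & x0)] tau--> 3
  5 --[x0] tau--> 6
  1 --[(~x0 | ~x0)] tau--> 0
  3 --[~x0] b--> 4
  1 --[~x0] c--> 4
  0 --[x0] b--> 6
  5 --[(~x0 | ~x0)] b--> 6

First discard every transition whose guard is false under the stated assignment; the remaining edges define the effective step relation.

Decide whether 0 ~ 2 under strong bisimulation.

Compute ~ classes (split until stable):
  π0 = {{0,1,2,3,4,5,6}}
  π1 = {{0},{1,3,4},{2,5,6}}
  π2 = {{0},{1,3,4},{2},{5,6}}
stable after 3 split(s): 4 block(s)
0∈{0}, 2∈{2}

Answer: NOT BISIMILAR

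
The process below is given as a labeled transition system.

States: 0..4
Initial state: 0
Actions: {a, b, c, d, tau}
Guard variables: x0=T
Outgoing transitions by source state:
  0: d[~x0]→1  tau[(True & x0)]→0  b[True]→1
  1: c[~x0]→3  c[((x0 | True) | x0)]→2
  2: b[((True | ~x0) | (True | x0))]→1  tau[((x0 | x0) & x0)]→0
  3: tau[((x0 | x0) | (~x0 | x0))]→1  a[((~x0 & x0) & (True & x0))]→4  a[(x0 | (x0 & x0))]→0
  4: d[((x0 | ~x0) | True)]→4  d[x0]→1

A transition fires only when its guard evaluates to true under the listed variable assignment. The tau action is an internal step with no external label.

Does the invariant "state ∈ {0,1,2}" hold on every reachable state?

Answer: INVARIANT HOLDS

Trace:
Inv-set: {0,1,2}
R = {0,1,2}
  0: ✓
  1: ✓
  2: ✓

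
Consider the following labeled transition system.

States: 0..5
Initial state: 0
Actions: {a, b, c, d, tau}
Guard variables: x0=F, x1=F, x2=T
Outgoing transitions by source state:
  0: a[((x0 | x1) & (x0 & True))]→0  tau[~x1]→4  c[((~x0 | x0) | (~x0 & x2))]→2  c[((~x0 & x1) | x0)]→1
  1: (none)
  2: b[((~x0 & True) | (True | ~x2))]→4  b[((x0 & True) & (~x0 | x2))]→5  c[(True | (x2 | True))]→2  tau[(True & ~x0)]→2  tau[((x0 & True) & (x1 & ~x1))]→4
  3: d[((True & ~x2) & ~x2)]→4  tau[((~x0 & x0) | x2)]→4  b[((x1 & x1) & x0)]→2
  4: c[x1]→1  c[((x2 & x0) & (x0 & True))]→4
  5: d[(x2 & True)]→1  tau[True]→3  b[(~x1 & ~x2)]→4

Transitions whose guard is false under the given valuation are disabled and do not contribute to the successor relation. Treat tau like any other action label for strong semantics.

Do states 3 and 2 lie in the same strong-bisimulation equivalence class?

Refine partition for ~:
  P[0] = {{0,1,2,3,4,5}}
  P[1] = {{0},{1,4},{2},{3},{5}}
stable after 2 split(s): 5 block(s)
[3]={3}  [2]={2}

Answer: NOT BISIMILAR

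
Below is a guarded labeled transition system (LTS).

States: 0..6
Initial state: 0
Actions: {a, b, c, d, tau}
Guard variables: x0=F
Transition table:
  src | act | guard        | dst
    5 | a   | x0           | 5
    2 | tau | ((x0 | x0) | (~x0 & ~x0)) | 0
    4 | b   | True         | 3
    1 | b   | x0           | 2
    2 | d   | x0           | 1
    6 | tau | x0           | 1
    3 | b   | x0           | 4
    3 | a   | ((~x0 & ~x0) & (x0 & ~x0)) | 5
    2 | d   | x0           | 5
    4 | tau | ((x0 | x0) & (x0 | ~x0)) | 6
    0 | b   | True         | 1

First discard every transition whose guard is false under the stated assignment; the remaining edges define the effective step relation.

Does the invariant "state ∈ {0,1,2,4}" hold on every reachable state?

Answer: INVARIANT HOLDS

Working:
Inv-set: {0,1,2,4}
R = {0,1}
  0: ✓
  1: ✓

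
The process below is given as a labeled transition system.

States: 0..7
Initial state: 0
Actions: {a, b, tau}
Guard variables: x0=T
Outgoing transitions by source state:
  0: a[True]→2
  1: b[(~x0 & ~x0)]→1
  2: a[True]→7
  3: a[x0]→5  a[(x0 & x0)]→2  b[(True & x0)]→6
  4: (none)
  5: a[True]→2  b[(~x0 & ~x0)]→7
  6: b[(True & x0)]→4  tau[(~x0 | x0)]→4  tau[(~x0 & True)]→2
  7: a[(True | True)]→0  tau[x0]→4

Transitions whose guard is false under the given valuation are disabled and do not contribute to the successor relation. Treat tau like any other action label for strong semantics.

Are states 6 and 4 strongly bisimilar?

Answer: NOT BISIMILAR

Analysis:
Compute ~ classes (split until stable):
  π0 = {{0,1,2,3,4,5,6,7}}
  π1 = {{0,2,5},{1,4},{3},{6},{7}}
  π2 = {{0,5},{1,4},{2},{3},{6},{7}}
stable after 3 split(s): 6 block(s)
[6]={6}  [4]={1,4}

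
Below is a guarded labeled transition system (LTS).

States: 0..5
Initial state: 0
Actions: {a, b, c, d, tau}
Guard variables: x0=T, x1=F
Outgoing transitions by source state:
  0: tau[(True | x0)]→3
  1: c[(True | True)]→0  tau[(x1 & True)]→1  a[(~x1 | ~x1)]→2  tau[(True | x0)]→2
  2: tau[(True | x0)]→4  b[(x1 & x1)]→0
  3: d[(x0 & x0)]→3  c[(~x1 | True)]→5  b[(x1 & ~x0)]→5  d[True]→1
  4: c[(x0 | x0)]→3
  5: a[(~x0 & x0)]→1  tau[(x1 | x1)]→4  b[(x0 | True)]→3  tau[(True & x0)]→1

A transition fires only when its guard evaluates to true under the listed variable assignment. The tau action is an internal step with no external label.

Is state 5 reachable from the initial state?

Answer: REACHABLE

Analysis:
Guard filter leaves 11 enabled edge(s).
depth 0: {0}
depth 1: {3}  cumulative {0,3}
depth 2: {1,5}  cumulative {0,1,3,5}
depth 3: {2}  cumulative {0,1,2,3,5}
depth 4: {4}  cumulative {0,1,2,3,4,5}
Reach set: {0,1,2,3,4,5}
Path to 5: tau·c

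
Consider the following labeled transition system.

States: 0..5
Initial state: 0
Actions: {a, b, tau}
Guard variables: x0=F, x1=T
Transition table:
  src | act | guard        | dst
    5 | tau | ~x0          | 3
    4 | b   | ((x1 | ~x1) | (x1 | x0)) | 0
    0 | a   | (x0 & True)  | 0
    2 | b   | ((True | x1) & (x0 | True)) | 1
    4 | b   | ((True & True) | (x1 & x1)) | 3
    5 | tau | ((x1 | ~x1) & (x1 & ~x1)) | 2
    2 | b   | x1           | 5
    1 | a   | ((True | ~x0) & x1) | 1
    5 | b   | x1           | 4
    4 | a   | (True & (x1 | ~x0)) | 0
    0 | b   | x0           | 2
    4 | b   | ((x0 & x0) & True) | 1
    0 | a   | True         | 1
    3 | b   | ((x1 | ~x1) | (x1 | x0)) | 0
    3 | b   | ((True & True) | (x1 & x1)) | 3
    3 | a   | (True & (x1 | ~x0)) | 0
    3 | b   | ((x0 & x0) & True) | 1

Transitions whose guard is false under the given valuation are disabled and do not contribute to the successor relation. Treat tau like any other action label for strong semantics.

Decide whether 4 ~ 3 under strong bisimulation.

Refine partition for ~:
  π0 = {{0,1,2,3,4,5}}
  π1 = {{0,1},{2},{3,4},{5}}
4 equivalence class(es) (converged in 2)
class of 4: {3,4}; class of 3: {3,4}

Answer: BISIMILAR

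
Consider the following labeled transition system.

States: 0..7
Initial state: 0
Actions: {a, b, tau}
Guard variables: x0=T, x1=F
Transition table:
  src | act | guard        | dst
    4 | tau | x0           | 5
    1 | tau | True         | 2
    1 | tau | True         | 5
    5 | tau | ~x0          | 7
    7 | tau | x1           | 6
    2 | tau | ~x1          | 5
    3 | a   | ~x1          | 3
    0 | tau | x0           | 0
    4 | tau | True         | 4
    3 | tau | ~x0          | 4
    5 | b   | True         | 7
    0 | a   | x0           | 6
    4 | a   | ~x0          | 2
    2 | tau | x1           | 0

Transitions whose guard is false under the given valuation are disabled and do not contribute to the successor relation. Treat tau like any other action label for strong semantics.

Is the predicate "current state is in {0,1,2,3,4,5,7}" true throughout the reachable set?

Answer: INVARIANT VIOLATED at state 6

Trace:
Allowed set {0,1,2,3,4,5,7}
R = {0,6}
  0: ok
  6: outside
witness against invariant: a → 6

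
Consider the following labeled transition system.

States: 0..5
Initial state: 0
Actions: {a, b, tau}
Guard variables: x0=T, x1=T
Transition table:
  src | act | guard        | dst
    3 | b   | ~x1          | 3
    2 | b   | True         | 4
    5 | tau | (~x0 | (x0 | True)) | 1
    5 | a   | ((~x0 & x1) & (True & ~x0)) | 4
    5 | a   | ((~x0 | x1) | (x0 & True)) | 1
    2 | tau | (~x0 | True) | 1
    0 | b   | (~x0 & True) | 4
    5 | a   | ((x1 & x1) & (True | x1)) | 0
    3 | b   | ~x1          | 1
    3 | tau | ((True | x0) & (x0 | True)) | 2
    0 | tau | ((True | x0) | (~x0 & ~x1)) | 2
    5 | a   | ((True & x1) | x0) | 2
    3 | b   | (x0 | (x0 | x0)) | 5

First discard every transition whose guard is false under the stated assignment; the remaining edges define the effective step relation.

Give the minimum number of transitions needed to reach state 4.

Breadth-first toward 4:
  L0 = {0}
  L1 = {2}
  L2 = {1,4}
depth(4)=2, e.g. tau·b

Answer: 2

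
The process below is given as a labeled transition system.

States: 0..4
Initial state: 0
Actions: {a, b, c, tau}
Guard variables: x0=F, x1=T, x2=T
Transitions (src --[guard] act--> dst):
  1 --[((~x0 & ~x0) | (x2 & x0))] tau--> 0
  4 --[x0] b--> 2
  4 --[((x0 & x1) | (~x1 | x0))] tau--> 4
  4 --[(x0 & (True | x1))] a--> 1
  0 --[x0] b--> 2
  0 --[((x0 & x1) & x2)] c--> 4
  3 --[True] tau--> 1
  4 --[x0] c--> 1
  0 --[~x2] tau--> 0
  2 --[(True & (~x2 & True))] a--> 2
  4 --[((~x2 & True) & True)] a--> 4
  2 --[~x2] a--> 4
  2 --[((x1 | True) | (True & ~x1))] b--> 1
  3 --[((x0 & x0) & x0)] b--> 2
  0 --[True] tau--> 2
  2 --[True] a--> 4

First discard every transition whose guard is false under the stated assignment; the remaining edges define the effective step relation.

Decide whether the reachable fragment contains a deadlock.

Reachable = {0,1,2,4}
  0: tau→2  [1 out]
  1: tau→0  [1 out]
  2: a→4  b→1  [2 out]
  4: ∅  [deadlock]
Path to 4: tau·a

Answer: DEADLOCK at state 4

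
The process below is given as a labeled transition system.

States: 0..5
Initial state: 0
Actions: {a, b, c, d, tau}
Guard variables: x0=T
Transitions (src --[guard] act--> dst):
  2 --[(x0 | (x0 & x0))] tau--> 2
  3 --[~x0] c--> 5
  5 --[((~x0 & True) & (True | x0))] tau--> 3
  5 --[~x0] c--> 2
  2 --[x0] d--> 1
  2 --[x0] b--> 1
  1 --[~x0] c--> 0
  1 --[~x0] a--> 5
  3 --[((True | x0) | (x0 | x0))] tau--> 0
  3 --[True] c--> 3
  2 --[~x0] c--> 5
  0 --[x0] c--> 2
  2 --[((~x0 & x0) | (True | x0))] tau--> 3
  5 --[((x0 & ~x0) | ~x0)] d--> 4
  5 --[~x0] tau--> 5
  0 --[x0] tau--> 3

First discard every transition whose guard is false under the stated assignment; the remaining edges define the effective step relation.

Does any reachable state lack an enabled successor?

Answer: DEADLOCK at state 1

Trace:
Reachable = {0,1,2,3}
  0: c→2  tau→3  [2 out]
  1: ∅  [STUCK]
  2: b→1  d→1  tau→2  tau→3  [4 out]
  3: c→3  tau→0  [2 out]
witness 1: c·d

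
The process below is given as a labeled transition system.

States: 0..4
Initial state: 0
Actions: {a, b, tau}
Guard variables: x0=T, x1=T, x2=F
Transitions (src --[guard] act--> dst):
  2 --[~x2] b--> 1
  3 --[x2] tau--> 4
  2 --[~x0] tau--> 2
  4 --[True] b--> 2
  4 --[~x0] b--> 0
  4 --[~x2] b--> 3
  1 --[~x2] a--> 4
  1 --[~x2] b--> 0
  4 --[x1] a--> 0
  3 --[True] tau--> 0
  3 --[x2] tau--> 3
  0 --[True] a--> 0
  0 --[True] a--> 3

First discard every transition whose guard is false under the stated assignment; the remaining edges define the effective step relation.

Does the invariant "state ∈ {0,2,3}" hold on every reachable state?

Allowed set {0,2,3}
Reach set: {0,3}
  0: safe
  3: safe

Answer: INVARIANT HOLDS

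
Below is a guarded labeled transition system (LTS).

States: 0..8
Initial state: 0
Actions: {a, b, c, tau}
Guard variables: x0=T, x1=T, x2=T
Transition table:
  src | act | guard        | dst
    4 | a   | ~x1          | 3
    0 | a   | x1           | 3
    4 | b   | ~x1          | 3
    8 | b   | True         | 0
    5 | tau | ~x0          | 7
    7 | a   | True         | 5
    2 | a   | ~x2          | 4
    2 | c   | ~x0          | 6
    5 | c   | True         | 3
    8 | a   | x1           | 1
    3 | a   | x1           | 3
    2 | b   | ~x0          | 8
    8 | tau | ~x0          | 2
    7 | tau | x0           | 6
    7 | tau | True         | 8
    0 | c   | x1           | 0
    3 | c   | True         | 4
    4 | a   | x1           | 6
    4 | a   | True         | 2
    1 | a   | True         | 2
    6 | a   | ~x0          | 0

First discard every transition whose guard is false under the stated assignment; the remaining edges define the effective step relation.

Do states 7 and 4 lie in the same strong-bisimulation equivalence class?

Compute ~ classes (split until stable):
  round 0: {{0,1,2,3,4,5,6,7,8}}
  round 1: {{0,3},{1,4},{2,6},{5},{7},{8}}
  round 2: {{0},{1,4},{2,6},{3},{5},{7},{8}}
Fixed point at round 3; 7 class(es).
[7]={7}  [4]={1,4}

Answer: NOT BISIMILAR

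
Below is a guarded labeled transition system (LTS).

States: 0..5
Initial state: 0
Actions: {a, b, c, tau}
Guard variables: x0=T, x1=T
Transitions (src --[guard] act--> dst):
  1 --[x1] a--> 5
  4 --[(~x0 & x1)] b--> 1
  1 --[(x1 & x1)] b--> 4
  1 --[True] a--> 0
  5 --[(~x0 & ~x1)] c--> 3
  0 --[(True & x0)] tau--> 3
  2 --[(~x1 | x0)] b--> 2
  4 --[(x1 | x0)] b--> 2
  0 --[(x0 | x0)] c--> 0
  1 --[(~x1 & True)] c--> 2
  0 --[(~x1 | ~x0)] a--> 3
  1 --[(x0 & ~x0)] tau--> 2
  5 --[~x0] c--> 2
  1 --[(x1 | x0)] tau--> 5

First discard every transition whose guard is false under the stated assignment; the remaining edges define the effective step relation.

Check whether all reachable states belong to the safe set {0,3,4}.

Allowed set {0,3,4}
Reachable = {0,3}
  0: ✓
  3: ✓

Answer: INVARIANT HOLDS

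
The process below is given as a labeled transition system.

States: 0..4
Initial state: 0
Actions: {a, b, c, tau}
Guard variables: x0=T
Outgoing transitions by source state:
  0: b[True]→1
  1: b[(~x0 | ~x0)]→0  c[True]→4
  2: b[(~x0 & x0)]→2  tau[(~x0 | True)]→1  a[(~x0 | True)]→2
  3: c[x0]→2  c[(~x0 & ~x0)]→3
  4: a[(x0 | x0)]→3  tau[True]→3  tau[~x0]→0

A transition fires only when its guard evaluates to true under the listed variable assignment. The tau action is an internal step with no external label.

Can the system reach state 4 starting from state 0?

Answer: REACHABLE

Analysis:
Guard filter leaves 7 enabled edge(s).
L0 = {0}
L1 = {1}  total {0,1}
L2 = {4}  total {0,1,4}
L3 = {3}  total {0,1,3,4}
L4 = {2}  total {0,1,2,3,4}
R = {0,1,2,3,4}
witness 4: b·c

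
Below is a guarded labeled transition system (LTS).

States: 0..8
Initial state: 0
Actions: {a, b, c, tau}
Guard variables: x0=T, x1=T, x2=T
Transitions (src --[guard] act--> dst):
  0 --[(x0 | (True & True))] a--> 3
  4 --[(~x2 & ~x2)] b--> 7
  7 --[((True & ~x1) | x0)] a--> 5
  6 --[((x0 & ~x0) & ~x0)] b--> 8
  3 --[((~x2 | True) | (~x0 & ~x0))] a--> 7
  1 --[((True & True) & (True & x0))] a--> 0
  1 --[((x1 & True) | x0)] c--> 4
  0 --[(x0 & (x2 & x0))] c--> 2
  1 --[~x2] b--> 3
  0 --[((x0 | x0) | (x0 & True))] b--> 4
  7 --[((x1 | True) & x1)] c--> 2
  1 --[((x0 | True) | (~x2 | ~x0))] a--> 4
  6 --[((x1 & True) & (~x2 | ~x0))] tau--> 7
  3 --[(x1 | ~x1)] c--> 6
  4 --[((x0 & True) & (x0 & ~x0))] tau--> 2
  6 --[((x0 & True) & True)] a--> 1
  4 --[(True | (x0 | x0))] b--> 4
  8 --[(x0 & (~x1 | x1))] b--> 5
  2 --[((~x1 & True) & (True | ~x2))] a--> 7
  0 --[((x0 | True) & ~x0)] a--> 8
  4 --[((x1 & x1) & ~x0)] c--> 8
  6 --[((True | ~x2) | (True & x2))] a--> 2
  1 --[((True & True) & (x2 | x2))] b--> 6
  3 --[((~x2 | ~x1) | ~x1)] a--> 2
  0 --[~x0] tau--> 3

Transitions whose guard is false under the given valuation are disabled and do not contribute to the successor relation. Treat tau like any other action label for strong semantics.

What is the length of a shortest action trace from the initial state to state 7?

Layered search for 7:
  Layer 0: {0}
  Layer 1: {2,3,4}
  Layer 2: {6,7}
7 enters at depth 2; path a·a

Answer: 2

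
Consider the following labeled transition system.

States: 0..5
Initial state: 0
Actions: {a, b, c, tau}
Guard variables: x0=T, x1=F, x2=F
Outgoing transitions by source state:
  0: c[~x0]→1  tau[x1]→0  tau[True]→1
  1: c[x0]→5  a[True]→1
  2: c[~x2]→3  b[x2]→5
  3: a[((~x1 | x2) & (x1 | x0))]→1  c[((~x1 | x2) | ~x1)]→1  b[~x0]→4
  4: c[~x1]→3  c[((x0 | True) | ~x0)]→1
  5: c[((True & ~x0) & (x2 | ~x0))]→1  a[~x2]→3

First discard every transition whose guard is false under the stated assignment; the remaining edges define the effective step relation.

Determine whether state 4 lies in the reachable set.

Answer: UNREACHABLE

Analysis:
9 transition(s) survive guard evaluation.
depth 0: {0}
depth 1: {1}  now seen {0,1}
depth 2: {5}  now seen {0,1,5}
depth 3: {3}  now seen {0,1,3,5}
R = {0,1,3,5}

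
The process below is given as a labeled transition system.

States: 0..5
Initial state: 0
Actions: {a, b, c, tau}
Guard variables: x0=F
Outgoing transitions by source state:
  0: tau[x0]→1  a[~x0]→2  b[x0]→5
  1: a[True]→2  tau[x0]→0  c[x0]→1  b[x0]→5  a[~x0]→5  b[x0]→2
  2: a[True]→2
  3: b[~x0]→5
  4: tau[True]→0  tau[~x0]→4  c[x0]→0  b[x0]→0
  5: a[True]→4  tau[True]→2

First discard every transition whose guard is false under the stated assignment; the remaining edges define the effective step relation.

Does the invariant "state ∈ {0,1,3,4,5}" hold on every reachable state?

Answer: INVARIANT VIOLATED at state 2

Working:
Safe = {0,1,3,4,5}
Reachable = {0,2}
  0: ✓
  2: outside
witness against invariant: a → 2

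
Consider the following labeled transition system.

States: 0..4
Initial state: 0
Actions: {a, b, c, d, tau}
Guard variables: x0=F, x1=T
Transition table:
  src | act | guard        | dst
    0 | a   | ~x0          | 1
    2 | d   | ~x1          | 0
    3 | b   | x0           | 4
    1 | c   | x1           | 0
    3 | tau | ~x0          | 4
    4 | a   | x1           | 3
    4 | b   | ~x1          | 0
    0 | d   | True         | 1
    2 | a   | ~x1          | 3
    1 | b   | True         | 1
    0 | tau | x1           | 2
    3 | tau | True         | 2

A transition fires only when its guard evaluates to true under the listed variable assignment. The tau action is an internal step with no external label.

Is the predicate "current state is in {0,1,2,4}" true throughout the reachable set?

Safe = {0,1,2,4}
R = {0,1,2}
  0: ✓
  1: ✓
  2: ✓

Answer: INVARIANT HOLDS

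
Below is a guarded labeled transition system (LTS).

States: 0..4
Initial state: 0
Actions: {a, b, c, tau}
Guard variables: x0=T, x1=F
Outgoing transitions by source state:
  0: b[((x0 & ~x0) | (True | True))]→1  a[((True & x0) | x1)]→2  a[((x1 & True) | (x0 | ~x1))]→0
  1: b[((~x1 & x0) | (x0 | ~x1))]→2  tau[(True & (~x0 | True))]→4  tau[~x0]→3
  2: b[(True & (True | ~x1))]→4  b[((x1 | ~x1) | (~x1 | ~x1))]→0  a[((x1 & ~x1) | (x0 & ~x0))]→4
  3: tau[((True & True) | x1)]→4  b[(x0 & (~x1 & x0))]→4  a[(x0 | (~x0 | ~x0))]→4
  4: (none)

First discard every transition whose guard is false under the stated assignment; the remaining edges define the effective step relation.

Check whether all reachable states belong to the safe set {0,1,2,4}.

Inv-set: {0,1,2,4}
Reachable = {0,1,2,4}
  0: ✓
  1: ✓
  2: ✓
  4: ✓

Answer: INVARIANT HOLDS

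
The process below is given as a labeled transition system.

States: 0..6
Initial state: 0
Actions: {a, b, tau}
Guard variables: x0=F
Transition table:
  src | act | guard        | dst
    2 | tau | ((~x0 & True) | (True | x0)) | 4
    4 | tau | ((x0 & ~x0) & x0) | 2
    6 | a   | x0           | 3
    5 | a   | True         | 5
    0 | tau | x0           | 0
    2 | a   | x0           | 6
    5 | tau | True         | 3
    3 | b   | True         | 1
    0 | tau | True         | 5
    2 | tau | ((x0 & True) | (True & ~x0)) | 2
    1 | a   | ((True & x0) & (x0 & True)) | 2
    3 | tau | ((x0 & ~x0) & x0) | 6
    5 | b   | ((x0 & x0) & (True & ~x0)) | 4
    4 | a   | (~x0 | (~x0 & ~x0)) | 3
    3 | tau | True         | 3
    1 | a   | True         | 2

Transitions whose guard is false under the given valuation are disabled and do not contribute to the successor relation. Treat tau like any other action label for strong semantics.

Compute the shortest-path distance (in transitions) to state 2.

Answer: 4

Working:
BFS to 2:
  Layer 0: {0}
  Layer 1: {5}
  Layer 2: {3}
  Layer 3: {1}
  Layer 4: {2}
first hit 2 at d=4 via tau·tau·b·a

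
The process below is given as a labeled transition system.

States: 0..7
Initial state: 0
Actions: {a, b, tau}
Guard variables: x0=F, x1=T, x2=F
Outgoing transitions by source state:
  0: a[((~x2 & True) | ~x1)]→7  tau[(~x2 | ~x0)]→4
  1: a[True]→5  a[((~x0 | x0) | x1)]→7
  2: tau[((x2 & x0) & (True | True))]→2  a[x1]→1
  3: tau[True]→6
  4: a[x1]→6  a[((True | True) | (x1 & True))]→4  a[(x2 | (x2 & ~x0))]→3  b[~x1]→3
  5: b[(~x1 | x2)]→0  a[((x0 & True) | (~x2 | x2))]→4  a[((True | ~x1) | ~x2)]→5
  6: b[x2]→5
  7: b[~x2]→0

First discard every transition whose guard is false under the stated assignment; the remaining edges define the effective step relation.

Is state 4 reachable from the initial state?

Guard filter leaves 11 enabled edge(s).
depth 0: {0}
depth 1: {4,7}  total {0,4,7}
depth 2: {6}  total {0,4,6,7}
R = {0,4,6,7}
trace reaching 4: tau

Answer: REACHABLE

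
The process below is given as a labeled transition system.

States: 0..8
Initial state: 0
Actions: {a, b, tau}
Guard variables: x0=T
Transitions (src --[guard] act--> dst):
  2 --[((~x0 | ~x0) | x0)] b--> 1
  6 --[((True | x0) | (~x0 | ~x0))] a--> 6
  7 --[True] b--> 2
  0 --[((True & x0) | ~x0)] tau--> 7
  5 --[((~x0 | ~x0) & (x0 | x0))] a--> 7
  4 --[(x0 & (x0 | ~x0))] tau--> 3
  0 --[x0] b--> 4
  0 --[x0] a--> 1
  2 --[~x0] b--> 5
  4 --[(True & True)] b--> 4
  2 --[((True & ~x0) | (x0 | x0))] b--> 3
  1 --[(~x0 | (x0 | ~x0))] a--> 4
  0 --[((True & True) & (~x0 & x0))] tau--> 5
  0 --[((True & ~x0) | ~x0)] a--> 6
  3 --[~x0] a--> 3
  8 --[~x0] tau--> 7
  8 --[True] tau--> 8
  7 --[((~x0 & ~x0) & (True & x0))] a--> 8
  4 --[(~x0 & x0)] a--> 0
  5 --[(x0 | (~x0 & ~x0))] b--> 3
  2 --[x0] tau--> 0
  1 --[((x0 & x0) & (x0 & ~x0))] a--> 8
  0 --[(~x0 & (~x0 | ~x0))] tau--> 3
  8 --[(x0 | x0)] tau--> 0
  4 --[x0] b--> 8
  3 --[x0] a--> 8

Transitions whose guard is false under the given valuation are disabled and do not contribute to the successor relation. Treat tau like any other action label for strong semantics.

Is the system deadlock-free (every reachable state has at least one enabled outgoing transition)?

Reach set: {0,1,2,3,4,7,8}
  0: a→1  b→4  tau→7  [3 out]
  1: a→4  [1 out]
  2: b→1  b→3  tau→0  [3 out]
  3: a→8  [1 out]
  4: b→4  b→8  tau→3  [3 out]
  7: b→2  [1 out]
  8: tau→0  tau→8  [2 out]

Answer: DEADLOCK-FREE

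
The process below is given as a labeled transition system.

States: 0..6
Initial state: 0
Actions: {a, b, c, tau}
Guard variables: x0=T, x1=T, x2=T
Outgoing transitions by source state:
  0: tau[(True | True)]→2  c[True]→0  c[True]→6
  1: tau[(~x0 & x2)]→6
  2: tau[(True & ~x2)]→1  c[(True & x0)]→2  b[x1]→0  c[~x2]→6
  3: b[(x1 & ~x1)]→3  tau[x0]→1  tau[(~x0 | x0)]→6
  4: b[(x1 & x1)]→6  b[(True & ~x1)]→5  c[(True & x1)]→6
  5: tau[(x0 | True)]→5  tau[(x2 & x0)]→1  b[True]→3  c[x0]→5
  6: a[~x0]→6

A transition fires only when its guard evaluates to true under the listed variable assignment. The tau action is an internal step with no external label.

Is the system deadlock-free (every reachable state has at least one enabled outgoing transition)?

Answer: DEADLOCK at state 6

Working:
Reach set: {0,2,6}
  0: c→0  c→6  tau→2  [deg 3]
  2: b→0  c→2  [deg 2]
  6: ∅  [STUCK]
trace reaching 6: c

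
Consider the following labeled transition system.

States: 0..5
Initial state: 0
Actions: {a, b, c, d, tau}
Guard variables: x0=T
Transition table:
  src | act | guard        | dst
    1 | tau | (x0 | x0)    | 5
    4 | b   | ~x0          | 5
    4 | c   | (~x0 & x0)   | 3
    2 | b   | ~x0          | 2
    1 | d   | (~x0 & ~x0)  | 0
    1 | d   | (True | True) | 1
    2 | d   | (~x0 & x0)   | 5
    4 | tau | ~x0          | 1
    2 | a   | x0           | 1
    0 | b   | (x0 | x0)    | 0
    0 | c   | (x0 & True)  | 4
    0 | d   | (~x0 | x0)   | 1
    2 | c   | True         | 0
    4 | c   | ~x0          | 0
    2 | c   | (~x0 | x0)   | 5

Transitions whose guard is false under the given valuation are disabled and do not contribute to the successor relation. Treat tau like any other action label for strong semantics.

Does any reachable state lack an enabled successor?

R = {0,1,4,5}
  0: b→0  c→4  d→1  [3 out]
  1: d→1  tau→5  [2 out]
  4: ∅  [STUCK]
  5: ∅  [STUCK]
Path to 4: c

Answer: DEADLOCK at state 4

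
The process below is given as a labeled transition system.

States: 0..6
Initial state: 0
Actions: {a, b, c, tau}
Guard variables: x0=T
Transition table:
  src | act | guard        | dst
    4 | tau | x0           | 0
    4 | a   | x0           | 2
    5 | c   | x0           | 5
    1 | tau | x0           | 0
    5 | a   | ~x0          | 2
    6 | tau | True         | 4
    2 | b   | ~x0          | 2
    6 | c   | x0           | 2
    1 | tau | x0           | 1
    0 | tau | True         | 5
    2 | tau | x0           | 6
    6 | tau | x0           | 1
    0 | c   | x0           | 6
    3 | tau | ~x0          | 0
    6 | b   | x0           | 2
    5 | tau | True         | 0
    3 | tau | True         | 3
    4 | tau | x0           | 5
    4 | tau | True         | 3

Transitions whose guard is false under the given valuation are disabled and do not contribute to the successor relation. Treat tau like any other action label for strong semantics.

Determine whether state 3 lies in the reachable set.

After dropping false guards: 16 live edges.
Layer 0: {0}
Layer 1: {5,6}  cumulative {0,5,6}
Layer 2: {1,2,4}  cumulative {0,1,2,4,5,6}
Layer 3: {3}  cumulative {0,1,2,3,4,5,6}
R = {0,1,2,3,4,5,6}
trace reaching 3: c·tau·tau

Answer: REACHABLE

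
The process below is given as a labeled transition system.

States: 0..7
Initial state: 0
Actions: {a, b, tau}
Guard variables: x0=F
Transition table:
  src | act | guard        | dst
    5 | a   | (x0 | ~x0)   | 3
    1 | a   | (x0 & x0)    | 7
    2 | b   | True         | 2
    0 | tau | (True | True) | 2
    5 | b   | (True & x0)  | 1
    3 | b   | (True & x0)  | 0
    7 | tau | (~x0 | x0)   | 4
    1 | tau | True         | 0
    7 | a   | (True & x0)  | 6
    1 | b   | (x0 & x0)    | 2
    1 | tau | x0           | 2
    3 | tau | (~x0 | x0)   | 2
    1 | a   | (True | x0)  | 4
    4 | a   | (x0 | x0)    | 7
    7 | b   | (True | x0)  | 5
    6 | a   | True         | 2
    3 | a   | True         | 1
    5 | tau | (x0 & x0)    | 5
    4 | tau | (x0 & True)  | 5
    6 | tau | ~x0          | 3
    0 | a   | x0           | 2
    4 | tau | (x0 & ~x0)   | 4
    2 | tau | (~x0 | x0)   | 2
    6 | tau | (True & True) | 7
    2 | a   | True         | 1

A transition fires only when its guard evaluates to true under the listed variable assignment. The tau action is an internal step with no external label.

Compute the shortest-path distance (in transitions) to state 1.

BFS to 1:
  depth 0: {0}
  depth 1: {2}
  depth 2: {1}
first hit 1 at d=2 via tau·a

Answer: 2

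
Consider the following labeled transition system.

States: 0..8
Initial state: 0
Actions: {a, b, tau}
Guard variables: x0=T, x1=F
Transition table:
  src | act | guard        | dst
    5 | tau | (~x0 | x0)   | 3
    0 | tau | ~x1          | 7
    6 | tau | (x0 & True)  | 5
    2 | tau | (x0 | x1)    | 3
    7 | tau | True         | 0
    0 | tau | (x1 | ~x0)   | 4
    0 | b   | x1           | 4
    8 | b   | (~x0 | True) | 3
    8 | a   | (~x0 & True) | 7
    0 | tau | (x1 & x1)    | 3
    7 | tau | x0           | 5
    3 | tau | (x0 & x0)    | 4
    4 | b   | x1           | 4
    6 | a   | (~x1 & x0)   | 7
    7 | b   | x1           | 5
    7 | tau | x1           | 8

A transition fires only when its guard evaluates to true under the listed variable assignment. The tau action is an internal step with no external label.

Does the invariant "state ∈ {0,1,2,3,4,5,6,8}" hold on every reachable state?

Answer: INVARIANT VIOLATED at state 7

Analysis:
Safe = {0,1,2,3,4,5,6,8}
Reach set: {0,3,4,5,7}
  0: ok
  3: ok
  4: ok
  5: ok
  7: outside
counterexample path to 7: tau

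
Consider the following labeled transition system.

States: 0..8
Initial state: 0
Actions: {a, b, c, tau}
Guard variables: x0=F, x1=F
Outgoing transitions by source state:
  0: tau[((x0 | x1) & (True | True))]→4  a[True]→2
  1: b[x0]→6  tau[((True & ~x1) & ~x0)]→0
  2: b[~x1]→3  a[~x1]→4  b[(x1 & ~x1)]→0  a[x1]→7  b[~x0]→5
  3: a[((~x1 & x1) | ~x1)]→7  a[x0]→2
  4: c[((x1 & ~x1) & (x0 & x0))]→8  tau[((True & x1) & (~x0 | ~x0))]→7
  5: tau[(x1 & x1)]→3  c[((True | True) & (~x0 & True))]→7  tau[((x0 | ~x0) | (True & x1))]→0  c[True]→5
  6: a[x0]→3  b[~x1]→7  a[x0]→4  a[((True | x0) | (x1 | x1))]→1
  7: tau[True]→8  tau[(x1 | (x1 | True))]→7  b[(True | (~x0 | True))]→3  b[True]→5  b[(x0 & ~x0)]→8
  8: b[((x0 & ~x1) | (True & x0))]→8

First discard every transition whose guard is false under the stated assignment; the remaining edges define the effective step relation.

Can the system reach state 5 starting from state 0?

Answer: REACHABLE

Working:
Guard filter leaves 15 enabled edge(s).
Layer 0: {0}
Layer 1: {2}  now seen {0,2}
Layer 2: {3,4,5}  now seen {0,2,3,4,5}
Layer 3: {7}  now seen {0,2,3,4,5,7}
Layer 4: {8}  now seen {0,2,3,4,5,7,8}
Reachable = {0,2,3,4,5,7,8}
trace reaching 5: a·b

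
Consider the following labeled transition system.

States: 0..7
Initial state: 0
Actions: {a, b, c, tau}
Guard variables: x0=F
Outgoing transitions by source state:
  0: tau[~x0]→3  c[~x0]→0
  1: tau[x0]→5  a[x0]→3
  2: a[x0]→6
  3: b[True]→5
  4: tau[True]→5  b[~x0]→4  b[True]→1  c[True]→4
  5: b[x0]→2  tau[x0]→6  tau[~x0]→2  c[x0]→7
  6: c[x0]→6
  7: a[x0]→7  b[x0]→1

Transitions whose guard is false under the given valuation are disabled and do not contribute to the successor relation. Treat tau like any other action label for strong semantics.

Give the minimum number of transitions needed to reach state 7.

Answer: UNREACHABLE

Analysis:
BFS to 7:
  Layer 0: {0}
  Layer 1: {3}
  Layer 2: {5}
  Layer 3: {2}
7 never appears.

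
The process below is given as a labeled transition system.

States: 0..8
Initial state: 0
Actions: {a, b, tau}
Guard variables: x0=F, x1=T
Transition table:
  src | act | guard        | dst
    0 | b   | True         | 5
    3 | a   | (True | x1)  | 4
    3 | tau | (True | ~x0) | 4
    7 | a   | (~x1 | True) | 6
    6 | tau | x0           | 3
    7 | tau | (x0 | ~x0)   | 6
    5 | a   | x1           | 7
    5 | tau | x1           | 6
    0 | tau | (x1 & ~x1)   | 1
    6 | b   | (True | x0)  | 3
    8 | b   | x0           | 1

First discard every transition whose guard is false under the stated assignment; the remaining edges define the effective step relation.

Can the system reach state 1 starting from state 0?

Guard filter leaves 8 enabled edge(s).
L0 = {0}
L1 = {5}  total {0,5}
L2 = {6,7}  total {0,5,6,7}
L3 = {3}  total {0,3,5,6,7}
L4 = {4}  total {0,3,4,5,6,7}
Reach set: {0,3,4,5,6,7}

Answer: UNREACHABLE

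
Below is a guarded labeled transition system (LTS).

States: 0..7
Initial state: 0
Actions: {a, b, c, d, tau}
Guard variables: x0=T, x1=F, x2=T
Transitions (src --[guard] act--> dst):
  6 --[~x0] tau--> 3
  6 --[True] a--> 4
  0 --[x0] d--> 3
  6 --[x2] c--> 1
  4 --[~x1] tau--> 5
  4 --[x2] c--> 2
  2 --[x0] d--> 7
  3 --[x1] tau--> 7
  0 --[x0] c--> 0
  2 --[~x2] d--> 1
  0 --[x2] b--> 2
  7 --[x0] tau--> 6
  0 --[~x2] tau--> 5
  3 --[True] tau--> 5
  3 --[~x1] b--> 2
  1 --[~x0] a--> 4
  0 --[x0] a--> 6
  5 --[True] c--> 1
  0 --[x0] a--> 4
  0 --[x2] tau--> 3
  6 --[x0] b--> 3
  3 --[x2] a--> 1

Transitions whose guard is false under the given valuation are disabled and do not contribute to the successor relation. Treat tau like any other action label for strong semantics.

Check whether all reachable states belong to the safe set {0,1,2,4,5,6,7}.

Allowed set {0,1,2,4,5,6,7}
R = {0,1,2,3,4,5,6,7}
  0: safe
  1: safe
  2: safe
  3: ✗ unsafe
  4: safe
  5: safe
  6: safe
  7: safe
counterexample path to 3: d

Answer: INVARIANT VIOLATED at state 3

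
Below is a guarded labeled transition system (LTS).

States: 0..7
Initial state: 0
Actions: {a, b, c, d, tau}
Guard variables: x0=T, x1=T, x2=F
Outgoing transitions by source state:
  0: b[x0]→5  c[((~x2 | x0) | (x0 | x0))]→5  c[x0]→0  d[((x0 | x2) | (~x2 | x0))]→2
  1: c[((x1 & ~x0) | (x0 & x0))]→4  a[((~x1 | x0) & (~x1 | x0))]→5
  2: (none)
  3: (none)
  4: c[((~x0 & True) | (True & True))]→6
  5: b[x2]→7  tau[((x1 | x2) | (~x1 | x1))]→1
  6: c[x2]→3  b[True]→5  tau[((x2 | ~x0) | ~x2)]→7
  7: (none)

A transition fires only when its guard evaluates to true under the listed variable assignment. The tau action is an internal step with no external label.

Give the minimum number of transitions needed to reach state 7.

Answer: 5

Working:
Layered search for 7:
  L0 = {0}
  L1 = {2,5}
  L2 = {1}
  L3 = {4}
  L4 = {6}
  L5 = {7}
depth(7)=5, e.g. b·tau·c·c·tau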